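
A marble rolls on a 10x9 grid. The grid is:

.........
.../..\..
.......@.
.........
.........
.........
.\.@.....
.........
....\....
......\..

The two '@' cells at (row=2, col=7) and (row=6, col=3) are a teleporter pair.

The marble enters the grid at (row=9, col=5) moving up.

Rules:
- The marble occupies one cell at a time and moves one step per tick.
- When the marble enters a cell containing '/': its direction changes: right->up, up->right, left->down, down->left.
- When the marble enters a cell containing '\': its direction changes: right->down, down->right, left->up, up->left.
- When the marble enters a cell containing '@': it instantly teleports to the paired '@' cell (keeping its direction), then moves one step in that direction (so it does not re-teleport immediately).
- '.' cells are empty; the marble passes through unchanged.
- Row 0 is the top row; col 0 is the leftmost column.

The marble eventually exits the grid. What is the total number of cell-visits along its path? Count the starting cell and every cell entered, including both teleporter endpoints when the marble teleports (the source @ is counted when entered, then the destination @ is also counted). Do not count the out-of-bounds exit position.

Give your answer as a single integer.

Step 1: enter (9,5), '.' pass, move up to (8,5)
Step 2: enter (8,5), '.' pass, move up to (7,5)
Step 3: enter (7,5), '.' pass, move up to (6,5)
Step 4: enter (6,5), '.' pass, move up to (5,5)
Step 5: enter (5,5), '.' pass, move up to (4,5)
Step 6: enter (4,5), '.' pass, move up to (3,5)
Step 7: enter (3,5), '.' pass, move up to (2,5)
Step 8: enter (2,5), '.' pass, move up to (1,5)
Step 9: enter (1,5), '.' pass, move up to (0,5)
Step 10: enter (0,5), '.' pass, move up to (-1,5)
Step 11: at (-1,5) — EXIT via top edge, pos 5
Path length (cell visits): 10

Answer: 10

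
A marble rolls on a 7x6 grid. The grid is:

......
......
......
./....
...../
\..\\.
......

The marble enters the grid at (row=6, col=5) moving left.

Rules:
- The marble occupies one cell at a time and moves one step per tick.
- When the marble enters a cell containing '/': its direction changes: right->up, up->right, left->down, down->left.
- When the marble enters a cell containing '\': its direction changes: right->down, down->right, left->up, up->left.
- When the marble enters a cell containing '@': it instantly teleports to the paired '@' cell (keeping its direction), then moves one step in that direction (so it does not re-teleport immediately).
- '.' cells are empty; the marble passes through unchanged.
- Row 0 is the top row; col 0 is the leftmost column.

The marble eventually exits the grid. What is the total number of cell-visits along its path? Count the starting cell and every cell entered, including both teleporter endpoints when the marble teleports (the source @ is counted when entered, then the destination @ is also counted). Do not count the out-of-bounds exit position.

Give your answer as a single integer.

Step 1: enter (6,5), '.' pass, move left to (6,4)
Step 2: enter (6,4), '.' pass, move left to (6,3)
Step 3: enter (6,3), '.' pass, move left to (6,2)
Step 4: enter (6,2), '.' pass, move left to (6,1)
Step 5: enter (6,1), '.' pass, move left to (6,0)
Step 6: enter (6,0), '.' pass, move left to (6,-1)
Step 7: at (6,-1) — EXIT via left edge, pos 6
Path length (cell visits): 6

Answer: 6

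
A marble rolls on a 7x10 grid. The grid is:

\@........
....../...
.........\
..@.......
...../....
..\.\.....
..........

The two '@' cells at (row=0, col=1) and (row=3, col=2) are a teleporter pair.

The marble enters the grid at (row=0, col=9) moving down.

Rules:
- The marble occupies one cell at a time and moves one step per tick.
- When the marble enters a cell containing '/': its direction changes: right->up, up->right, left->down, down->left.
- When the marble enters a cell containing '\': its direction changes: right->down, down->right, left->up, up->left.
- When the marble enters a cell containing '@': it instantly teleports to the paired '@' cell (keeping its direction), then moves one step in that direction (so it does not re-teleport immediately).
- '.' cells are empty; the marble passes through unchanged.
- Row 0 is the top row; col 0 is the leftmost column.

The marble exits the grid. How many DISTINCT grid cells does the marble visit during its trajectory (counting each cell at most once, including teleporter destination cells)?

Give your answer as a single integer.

Step 1: enter (0,9), '.' pass, move down to (1,9)
Step 2: enter (1,9), '.' pass, move down to (2,9)
Step 3: enter (2,9), '\' deflects down->right, move right to (2,10)
Step 4: at (2,10) — EXIT via right edge, pos 2
Distinct cells visited: 3 (path length 3)

Answer: 3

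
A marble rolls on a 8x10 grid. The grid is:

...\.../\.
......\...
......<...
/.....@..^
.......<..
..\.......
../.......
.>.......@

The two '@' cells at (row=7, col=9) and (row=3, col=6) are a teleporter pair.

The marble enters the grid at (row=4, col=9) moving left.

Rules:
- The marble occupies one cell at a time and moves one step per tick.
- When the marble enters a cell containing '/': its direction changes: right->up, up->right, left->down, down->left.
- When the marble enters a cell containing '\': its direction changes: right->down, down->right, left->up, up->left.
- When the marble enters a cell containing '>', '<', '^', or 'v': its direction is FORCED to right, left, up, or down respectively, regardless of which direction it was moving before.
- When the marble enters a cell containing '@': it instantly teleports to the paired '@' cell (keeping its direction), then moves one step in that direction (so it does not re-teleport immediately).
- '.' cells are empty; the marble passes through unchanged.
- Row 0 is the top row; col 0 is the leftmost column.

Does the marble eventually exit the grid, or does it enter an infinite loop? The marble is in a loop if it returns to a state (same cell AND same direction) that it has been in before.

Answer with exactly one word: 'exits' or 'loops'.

Answer: exits

Derivation:
Step 1: enter (4,9), '.' pass, move left to (4,8)
Step 2: enter (4,8), '.' pass, move left to (4,7)
Step 3: enter (4,7), '<' forces left->left, move left to (4,6)
Step 4: enter (4,6), '.' pass, move left to (4,5)
Step 5: enter (4,5), '.' pass, move left to (4,4)
Step 6: enter (4,4), '.' pass, move left to (4,3)
Step 7: enter (4,3), '.' pass, move left to (4,2)
Step 8: enter (4,2), '.' pass, move left to (4,1)
Step 9: enter (4,1), '.' pass, move left to (4,0)
Step 10: enter (4,0), '.' pass, move left to (4,-1)
Step 11: at (4,-1) — EXIT via left edge, pos 4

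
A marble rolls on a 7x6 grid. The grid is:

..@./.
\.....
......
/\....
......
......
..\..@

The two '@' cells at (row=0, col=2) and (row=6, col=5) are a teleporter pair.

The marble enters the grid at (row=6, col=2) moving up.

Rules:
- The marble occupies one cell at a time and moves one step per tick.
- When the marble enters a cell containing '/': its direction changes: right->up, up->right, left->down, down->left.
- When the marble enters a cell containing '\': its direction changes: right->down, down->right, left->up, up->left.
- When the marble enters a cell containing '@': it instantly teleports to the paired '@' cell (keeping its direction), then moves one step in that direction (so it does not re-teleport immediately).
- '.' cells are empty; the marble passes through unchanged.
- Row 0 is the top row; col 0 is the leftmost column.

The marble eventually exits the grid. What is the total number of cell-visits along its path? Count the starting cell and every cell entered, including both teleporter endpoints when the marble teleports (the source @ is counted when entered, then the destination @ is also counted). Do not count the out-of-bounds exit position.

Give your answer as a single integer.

Step 1: enter (6,2), '\' deflects up->left, move left to (6,1)
Step 2: enter (6,1), '.' pass, move left to (6,0)
Step 3: enter (6,0), '.' pass, move left to (6,-1)
Step 4: at (6,-1) — EXIT via left edge, pos 6
Path length (cell visits): 3

Answer: 3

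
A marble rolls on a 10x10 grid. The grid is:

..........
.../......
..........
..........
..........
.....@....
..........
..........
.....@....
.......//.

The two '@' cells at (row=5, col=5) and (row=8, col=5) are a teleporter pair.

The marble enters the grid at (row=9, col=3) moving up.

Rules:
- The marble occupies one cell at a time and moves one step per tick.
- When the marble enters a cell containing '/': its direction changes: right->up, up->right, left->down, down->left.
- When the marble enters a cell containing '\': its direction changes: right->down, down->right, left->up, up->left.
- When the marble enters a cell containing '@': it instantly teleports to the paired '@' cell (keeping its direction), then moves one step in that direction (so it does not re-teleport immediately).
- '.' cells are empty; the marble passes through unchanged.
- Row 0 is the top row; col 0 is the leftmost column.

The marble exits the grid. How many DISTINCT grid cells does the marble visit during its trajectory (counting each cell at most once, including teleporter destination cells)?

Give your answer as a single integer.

Answer: 15

Derivation:
Step 1: enter (9,3), '.' pass, move up to (8,3)
Step 2: enter (8,3), '.' pass, move up to (7,3)
Step 3: enter (7,3), '.' pass, move up to (6,3)
Step 4: enter (6,3), '.' pass, move up to (5,3)
Step 5: enter (5,3), '.' pass, move up to (4,3)
Step 6: enter (4,3), '.' pass, move up to (3,3)
Step 7: enter (3,3), '.' pass, move up to (2,3)
Step 8: enter (2,3), '.' pass, move up to (1,3)
Step 9: enter (1,3), '/' deflects up->right, move right to (1,4)
Step 10: enter (1,4), '.' pass, move right to (1,5)
Step 11: enter (1,5), '.' pass, move right to (1,6)
Step 12: enter (1,6), '.' pass, move right to (1,7)
Step 13: enter (1,7), '.' pass, move right to (1,8)
Step 14: enter (1,8), '.' pass, move right to (1,9)
Step 15: enter (1,9), '.' pass, move right to (1,10)
Step 16: at (1,10) — EXIT via right edge, pos 1
Distinct cells visited: 15 (path length 15)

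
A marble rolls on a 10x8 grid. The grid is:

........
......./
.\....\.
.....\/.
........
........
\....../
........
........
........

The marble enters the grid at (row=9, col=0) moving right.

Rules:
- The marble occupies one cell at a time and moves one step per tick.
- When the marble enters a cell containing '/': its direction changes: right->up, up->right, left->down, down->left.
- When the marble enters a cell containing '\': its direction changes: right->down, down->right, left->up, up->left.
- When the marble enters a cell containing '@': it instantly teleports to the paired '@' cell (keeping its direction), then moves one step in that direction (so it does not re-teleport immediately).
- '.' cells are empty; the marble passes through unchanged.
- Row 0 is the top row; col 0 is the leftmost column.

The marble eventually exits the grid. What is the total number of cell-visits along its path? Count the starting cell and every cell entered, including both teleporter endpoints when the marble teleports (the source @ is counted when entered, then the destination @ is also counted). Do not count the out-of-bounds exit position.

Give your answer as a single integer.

Step 1: enter (9,0), '.' pass, move right to (9,1)
Step 2: enter (9,1), '.' pass, move right to (9,2)
Step 3: enter (9,2), '.' pass, move right to (9,3)
Step 4: enter (9,3), '.' pass, move right to (9,4)
Step 5: enter (9,4), '.' pass, move right to (9,5)
Step 6: enter (9,5), '.' pass, move right to (9,6)
Step 7: enter (9,6), '.' pass, move right to (9,7)
Step 8: enter (9,7), '.' pass, move right to (9,8)
Step 9: at (9,8) — EXIT via right edge, pos 9
Path length (cell visits): 8

Answer: 8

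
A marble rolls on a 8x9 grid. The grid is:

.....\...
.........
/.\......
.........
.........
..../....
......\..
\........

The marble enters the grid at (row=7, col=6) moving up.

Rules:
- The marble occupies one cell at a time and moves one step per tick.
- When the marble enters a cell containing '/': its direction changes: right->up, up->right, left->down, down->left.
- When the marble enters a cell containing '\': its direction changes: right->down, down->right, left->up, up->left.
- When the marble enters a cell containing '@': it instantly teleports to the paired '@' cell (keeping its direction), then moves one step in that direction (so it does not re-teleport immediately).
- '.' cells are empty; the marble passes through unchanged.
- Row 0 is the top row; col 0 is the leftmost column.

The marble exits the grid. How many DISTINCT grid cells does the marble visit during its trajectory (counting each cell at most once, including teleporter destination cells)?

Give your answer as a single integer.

Answer: 8

Derivation:
Step 1: enter (7,6), '.' pass, move up to (6,6)
Step 2: enter (6,6), '\' deflects up->left, move left to (6,5)
Step 3: enter (6,5), '.' pass, move left to (6,4)
Step 4: enter (6,4), '.' pass, move left to (6,3)
Step 5: enter (6,3), '.' pass, move left to (6,2)
Step 6: enter (6,2), '.' pass, move left to (6,1)
Step 7: enter (6,1), '.' pass, move left to (6,0)
Step 8: enter (6,0), '.' pass, move left to (6,-1)
Step 9: at (6,-1) — EXIT via left edge, pos 6
Distinct cells visited: 8 (path length 8)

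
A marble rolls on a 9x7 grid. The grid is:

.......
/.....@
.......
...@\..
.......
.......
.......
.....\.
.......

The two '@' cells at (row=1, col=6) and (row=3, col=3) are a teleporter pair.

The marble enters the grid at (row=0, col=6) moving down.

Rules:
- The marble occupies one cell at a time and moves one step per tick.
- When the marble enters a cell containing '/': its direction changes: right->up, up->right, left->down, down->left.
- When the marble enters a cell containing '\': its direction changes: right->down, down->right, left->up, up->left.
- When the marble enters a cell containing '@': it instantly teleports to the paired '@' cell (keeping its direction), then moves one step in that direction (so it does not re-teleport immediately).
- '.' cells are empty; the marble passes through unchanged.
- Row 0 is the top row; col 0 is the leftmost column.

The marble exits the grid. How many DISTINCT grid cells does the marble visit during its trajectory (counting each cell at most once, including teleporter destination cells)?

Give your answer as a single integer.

Step 1: enter (0,6), '.' pass, move down to (1,6)
Step 2: enter (1,6), '@' teleport (1,6)->(3,3), also enter (3,3), move down to (4,3)
Step 3: enter (4,3), '.' pass, move down to (5,3)
Step 4: enter (5,3), '.' pass, move down to (6,3)
Step 5: enter (6,3), '.' pass, move down to (7,3)
Step 6: enter (7,3), '.' pass, move down to (8,3)
Step 7: enter (8,3), '.' pass, move down to (9,3)
Step 8: at (9,3) — EXIT via bottom edge, pos 3
Distinct cells visited: 8 (path length 8)

Answer: 8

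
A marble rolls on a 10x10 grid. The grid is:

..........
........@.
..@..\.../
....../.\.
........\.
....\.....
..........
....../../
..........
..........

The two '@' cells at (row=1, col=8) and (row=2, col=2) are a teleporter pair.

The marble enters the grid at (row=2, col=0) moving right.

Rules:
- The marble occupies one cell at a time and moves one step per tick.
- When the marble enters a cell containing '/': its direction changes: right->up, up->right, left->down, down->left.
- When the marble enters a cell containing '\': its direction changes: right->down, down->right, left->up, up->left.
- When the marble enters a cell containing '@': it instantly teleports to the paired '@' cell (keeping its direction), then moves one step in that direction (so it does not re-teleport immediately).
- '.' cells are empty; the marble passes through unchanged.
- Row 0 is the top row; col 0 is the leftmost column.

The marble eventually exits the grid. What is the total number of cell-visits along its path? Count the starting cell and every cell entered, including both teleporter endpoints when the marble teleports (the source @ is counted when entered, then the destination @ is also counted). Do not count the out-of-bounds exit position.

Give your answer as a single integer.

Step 1: enter (2,0), '.' pass, move right to (2,1)
Step 2: enter (2,1), '.' pass, move right to (2,2)
Step 3: enter (2,2), '@' teleport (2,2)->(1,8), also enter (1,8), move right to (1,9)
Step 4: enter (1,9), '.' pass, move right to (1,10)
Step 5: at (1,10) — EXIT via right edge, pos 1
Path length (cell visits): 5

Answer: 5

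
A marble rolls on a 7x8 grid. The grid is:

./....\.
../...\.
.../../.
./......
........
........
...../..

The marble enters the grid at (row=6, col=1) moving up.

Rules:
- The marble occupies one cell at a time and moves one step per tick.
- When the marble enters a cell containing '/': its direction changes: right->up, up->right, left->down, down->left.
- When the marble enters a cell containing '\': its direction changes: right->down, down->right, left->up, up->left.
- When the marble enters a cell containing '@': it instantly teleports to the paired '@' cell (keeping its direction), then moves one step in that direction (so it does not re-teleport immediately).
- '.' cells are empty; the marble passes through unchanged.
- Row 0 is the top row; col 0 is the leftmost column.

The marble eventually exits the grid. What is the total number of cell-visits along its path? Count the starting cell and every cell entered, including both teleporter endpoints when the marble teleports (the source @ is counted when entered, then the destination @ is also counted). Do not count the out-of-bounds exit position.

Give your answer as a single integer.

Answer: 10

Derivation:
Step 1: enter (6,1), '.' pass, move up to (5,1)
Step 2: enter (5,1), '.' pass, move up to (4,1)
Step 3: enter (4,1), '.' pass, move up to (3,1)
Step 4: enter (3,1), '/' deflects up->right, move right to (3,2)
Step 5: enter (3,2), '.' pass, move right to (3,3)
Step 6: enter (3,3), '.' pass, move right to (3,4)
Step 7: enter (3,4), '.' pass, move right to (3,5)
Step 8: enter (3,5), '.' pass, move right to (3,6)
Step 9: enter (3,6), '.' pass, move right to (3,7)
Step 10: enter (3,7), '.' pass, move right to (3,8)
Step 11: at (3,8) — EXIT via right edge, pos 3
Path length (cell visits): 10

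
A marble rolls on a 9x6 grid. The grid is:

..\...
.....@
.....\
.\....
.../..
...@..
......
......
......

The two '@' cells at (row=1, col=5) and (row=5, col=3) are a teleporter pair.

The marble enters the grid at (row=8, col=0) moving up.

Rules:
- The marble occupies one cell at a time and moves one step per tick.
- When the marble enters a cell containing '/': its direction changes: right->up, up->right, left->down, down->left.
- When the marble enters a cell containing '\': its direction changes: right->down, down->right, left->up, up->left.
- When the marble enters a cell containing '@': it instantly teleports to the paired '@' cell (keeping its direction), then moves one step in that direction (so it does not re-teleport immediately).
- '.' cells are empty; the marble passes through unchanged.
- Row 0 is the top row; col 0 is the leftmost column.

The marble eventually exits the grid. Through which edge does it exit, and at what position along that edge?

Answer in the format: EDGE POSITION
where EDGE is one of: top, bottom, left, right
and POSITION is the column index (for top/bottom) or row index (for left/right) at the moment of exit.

Answer: top 0

Derivation:
Step 1: enter (8,0), '.' pass, move up to (7,0)
Step 2: enter (7,0), '.' pass, move up to (6,0)
Step 3: enter (6,0), '.' pass, move up to (5,0)
Step 4: enter (5,0), '.' pass, move up to (4,0)
Step 5: enter (4,0), '.' pass, move up to (3,0)
Step 6: enter (3,0), '.' pass, move up to (2,0)
Step 7: enter (2,0), '.' pass, move up to (1,0)
Step 8: enter (1,0), '.' pass, move up to (0,0)
Step 9: enter (0,0), '.' pass, move up to (-1,0)
Step 10: at (-1,0) — EXIT via top edge, pos 0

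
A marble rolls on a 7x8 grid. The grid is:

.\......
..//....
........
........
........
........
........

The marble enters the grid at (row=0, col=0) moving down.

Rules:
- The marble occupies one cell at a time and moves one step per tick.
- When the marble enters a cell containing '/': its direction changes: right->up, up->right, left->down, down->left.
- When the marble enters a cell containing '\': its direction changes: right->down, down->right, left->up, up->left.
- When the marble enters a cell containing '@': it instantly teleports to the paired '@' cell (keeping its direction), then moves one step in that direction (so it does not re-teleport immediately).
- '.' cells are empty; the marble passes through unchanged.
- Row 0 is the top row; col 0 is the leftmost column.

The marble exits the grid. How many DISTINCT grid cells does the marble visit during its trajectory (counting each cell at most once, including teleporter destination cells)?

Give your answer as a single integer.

Answer: 7

Derivation:
Step 1: enter (0,0), '.' pass, move down to (1,0)
Step 2: enter (1,0), '.' pass, move down to (2,0)
Step 3: enter (2,0), '.' pass, move down to (3,0)
Step 4: enter (3,0), '.' pass, move down to (4,0)
Step 5: enter (4,0), '.' pass, move down to (5,0)
Step 6: enter (5,0), '.' pass, move down to (6,0)
Step 7: enter (6,0), '.' pass, move down to (7,0)
Step 8: at (7,0) — EXIT via bottom edge, pos 0
Distinct cells visited: 7 (path length 7)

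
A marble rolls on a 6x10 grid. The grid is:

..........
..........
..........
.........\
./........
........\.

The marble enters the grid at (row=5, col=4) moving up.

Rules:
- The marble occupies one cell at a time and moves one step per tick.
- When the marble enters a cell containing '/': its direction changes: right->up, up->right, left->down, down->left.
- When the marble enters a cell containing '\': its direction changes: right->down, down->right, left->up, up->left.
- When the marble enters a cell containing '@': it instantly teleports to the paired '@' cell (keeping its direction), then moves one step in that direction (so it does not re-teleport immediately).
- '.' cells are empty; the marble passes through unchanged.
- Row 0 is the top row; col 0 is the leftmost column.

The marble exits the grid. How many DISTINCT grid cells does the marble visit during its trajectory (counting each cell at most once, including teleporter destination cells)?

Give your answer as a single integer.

Step 1: enter (5,4), '.' pass, move up to (4,4)
Step 2: enter (4,4), '.' pass, move up to (3,4)
Step 3: enter (3,4), '.' pass, move up to (2,4)
Step 4: enter (2,4), '.' pass, move up to (1,4)
Step 5: enter (1,4), '.' pass, move up to (0,4)
Step 6: enter (0,4), '.' pass, move up to (-1,4)
Step 7: at (-1,4) — EXIT via top edge, pos 4
Distinct cells visited: 6 (path length 6)

Answer: 6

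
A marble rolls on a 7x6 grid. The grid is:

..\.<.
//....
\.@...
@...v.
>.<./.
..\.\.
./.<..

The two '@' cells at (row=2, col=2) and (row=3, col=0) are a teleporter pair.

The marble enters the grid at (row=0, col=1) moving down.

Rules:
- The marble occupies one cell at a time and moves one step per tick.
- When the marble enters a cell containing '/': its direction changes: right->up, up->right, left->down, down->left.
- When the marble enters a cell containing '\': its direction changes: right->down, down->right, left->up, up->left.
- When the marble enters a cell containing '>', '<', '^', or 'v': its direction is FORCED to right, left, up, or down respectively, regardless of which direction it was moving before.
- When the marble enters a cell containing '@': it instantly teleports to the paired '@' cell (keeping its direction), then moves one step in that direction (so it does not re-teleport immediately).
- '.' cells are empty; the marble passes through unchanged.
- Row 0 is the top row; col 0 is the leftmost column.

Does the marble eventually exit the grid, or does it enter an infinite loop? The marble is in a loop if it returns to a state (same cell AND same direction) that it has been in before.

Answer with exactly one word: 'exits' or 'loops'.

Answer: loops

Derivation:
Step 1: enter (0,1), '.' pass, move down to (1,1)
Step 2: enter (1,1), '/' deflects down->left, move left to (1,0)
Step 3: enter (1,0), '/' deflects left->down, move down to (2,0)
Step 4: enter (2,0), '\' deflects down->right, move right to (2,1)
Step 5: enter (2,1), '.' pass, move right to (2,2)
Step 6: enter (2,2), '@' teleport (2,2)->(3,0), also enter (3,0), move right to (3,1)
Step 7: enter (3,1), '.' pass, move right to (3,2)
Step 8: enter (3,2), '.' pass, move right to (3,3)
Step 9: enter (3,3), '.' pass, move right to (3,4)
Step 10: enter (3,4), 'v' forces right->down, move down to (4,4)
Step 11: enter (4,4), '/' deflects down->left, move left to (4,3)
Step 12: enter (4,3), '.' pass, move left to (4,2)
Step 13: enter (4,2), '<' forces left->left, move left to (4,1)
Step 14: enter (4,1), '.' pass, move left to (4,0)
Step 15: enter (4,0), '>' forces left->right, move right to (4,1)
Step 16: enter (4,1), '.' pass, move right to (4,2)
Step 17: enter (4,2), '<' forces right->left, move left to (4,1)
Step 18: at (4,1) dir=left — LOOP DETECTED (seen before)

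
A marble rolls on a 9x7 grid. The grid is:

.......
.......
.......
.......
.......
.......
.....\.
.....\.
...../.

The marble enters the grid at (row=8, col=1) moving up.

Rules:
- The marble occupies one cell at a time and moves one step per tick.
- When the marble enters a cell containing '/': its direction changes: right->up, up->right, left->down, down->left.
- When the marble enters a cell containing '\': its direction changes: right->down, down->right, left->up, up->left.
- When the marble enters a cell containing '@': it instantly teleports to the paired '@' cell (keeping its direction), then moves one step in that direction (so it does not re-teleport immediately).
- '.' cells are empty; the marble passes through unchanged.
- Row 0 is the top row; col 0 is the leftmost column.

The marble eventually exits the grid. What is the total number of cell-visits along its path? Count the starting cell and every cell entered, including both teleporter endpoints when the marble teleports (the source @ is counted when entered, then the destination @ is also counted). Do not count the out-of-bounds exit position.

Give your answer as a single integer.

Answer: 9

Derivation:
Step 1: enter (8,1), '.' pass, move up to (7,1)
Step 2: enter (7,1), '.' pass, move up to (6,1)
Step 3: enter (6,1), '.' pass, move up to (5,1)
Step 4: enter (5,1), '.' pass, move up to (4,1)
Step 5: enter (4,1), '.' pass, move up to (3,1)
Step 6: enter (3,1), '.' pass, move up to (2,1)
Step 7: enter (2,1), '.' pass, move up to (1,1)
Step 8: enter (1,1), '.' pass, move up to (0,1)
Step 9: enter (0,1), '.' pass, move up to (-1,1)
Step 10: at (-1,1) — EXIT via top edge, pos 1
Path length (cell visits): 9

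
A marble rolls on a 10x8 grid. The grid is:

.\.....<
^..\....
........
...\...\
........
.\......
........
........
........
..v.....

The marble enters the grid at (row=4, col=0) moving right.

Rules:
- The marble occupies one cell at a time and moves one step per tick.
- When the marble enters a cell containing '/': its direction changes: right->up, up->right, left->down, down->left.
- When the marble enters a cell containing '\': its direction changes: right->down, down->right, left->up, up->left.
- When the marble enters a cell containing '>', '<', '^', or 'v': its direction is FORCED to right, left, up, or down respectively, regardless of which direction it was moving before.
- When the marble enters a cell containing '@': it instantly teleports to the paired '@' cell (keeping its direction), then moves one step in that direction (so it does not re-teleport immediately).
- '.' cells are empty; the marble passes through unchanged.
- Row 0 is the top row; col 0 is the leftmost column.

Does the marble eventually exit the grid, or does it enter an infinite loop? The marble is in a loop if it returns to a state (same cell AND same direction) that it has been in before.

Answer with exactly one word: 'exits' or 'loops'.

Answer: exits

Derivation:
Step 1: enter (4,0), '.' pass, move right to (4,1)
Step 2: enter (4,1), '.' pass, move right to (4,2)
Step 3: enter (4,2), '.' pass, move right to (4,3)
Step 4: enter (4,3), '.' pass, move right to (4,4)
Step 5: enter (4,4), '.' pass, move right to (4,5)
Step 6: enter (4,5), '.' pass, move right to (4,6)
Step 7: enter (4,6), '.' pass, move right to (4,7)
Step 8: enter (4,7), '.' pass, move right to (4,8)
Step 9: at (4,8) — EXIT via right edge, pos 4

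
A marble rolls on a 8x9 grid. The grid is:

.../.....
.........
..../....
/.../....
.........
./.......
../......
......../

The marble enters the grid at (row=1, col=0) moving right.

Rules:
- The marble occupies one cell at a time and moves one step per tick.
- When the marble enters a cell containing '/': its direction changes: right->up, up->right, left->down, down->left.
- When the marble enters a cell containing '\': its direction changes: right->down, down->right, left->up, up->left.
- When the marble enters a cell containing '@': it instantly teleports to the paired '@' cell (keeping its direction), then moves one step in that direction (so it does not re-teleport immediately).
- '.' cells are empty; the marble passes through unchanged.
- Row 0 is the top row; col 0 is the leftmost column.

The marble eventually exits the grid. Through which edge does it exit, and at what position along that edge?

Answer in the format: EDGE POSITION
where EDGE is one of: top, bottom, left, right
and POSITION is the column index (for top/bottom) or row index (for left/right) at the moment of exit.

Step 1: enter (1,0), '.' pass, move right to (1,1)
Step 2: enter (1,1), '.' pass, move right to (1,2)
Step 3: enter (1,2), '.' pass, move right to (1,3)
Step 4: enter (1,3), '.' pass, move right to (1,4)
Step 5: enter (1,4), '.' pass, move right to (1,5)
Step 6: enter (1,5), '.' pass, move right to (1,6)
Step 7: enter (1,6), '.' pass, move right to (1,7)
Step 8: enter (1,7), '.' pass, move right to (1,8)
Step 9: enter (1,8), '.' pass, move right to (1,9)
Step 10: at (1,9) — EXIT via right edge, pos 1

Answer: right 1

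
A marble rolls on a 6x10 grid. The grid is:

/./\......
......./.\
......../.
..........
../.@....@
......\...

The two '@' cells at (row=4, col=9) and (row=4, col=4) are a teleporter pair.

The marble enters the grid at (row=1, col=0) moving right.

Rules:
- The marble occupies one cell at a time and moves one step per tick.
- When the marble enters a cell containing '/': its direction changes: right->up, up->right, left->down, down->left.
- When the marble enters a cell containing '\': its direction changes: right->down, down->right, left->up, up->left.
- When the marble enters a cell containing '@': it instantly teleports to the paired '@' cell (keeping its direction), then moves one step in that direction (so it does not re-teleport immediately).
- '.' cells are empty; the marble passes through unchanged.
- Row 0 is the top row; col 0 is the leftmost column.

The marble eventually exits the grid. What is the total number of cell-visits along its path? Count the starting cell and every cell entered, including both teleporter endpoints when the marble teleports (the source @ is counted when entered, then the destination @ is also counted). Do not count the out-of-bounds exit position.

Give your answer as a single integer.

Step 1: enter (1,0), '.' pass, move right to (1,1)
Step 2: enter (1,1), '.' pass, move right to (1,2)
Step 3: enter (1,2), '.' pass, move right to (1,3)
Step 4: enter (1,3), '.' pass, move right to (1,4)
Step 5: enter (1,4), '.' pass, move right to (1,5)
Step 6: enter (1,5), '.' pass, move right to (1,6)
Step 7: enter (1,6), '.' pass, move right to (1,7)
Step 8: enter (1,7), '/' deflects right->up, move up to (0,7)
Step 9: enter (0,7), '.' pass, move up to (-1,7)
Step 10: at (-1,7) — EXIT via top edge, pos 7
Path length (cell visits): 9

Answer: 9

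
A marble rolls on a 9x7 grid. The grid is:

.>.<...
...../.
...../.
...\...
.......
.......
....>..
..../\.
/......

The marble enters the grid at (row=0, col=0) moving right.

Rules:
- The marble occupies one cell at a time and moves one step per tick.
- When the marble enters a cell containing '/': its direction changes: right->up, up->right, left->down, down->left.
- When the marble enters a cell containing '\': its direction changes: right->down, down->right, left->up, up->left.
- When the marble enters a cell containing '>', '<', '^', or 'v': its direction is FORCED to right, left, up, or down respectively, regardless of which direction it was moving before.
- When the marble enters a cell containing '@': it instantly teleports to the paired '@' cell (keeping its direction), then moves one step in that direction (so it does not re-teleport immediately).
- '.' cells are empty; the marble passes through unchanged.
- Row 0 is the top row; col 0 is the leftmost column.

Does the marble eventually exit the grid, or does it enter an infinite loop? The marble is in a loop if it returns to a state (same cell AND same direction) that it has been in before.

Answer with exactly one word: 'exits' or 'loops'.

Answer: loops

Derivation:
Step 1: enter (0,0), '.' pass, move right to (0,1)
Step 2: enter (0,1), '>' forces right->right, move right to (0,2)
Step 3: enter (0,2), '.' pass, move right to (0,3)
Step 4: enter (0,3), '<' forces right->left, move left to (0,2)
Step 5: enter (0,2), '.' pass, move left to (0,1)
Step 6: enter (0,1), '>' forces left->right, move right to (0,2)
Step 7: at (0,2) dir=right — LOOP DETECTED (seen before)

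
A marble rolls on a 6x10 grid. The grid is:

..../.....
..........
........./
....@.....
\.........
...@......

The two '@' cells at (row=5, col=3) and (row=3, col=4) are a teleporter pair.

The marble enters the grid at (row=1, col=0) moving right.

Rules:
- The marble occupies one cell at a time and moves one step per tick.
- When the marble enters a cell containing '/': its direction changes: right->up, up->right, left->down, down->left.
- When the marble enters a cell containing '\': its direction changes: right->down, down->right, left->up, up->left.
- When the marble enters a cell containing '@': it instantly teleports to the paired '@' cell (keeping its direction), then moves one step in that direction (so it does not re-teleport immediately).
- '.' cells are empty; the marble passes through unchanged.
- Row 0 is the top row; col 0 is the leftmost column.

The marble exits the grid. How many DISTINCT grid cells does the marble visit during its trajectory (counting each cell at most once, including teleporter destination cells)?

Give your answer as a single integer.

Step 1: enter (1,0), '.' pass, move right to (1,1)
Step 2: enter (1,1), '.' pass, move right to (1,2)
Step 3: enter (1,2), '.' pass, move right to (1,3)
Step 4: enter (1,3), '.' pass, move right to (1,4)
Step 5: enter (1,4), '.' pass, move right to (1,5)
Step 6: enter (1,5), '.' pass, move right to (1,6)
Step 7: enter (1,6), '.' pass, move right to (1,7)
Step 8: enter (1,7), '.' pass, move right to (1,8)
Step 9: enter (1,8), '.' pass, move right to (1,9)
Step 10: enter (1,9), '.' pass, move right to (1,10)
Step 11: at (1,10) — EXIT via right edge, pos 1
Distinct cells visited: 10 (path length 10)

Answer: 10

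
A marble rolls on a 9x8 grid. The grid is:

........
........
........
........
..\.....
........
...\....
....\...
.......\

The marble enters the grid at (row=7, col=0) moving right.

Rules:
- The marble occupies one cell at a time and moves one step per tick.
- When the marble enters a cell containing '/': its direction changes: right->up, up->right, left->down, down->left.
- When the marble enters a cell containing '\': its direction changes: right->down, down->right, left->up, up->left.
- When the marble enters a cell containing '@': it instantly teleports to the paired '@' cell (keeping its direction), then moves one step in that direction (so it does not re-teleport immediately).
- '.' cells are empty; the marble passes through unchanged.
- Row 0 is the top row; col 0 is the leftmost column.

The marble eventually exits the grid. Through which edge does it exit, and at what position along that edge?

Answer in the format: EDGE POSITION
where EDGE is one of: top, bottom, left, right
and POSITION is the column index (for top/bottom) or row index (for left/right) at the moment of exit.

Step 1: enter (7,0), '.' pass, move right to (7,1)
Step 2: enter (7,1), '.' pass, move right to (7,2)
Step 3: enter (7,2), '.' pass, move right to (7,3)
Step 4: enter (7,3), '.' pass, move right to (7,4)
Step 5: enter (7,4), '\' deflects right->down, move down to (8,4)
Step 6: enter (8,4), '.' pass, move down to (9,4)
Step 7: at (9,4) — EXIT via bottom edge, pos 4

Answer: bottom 4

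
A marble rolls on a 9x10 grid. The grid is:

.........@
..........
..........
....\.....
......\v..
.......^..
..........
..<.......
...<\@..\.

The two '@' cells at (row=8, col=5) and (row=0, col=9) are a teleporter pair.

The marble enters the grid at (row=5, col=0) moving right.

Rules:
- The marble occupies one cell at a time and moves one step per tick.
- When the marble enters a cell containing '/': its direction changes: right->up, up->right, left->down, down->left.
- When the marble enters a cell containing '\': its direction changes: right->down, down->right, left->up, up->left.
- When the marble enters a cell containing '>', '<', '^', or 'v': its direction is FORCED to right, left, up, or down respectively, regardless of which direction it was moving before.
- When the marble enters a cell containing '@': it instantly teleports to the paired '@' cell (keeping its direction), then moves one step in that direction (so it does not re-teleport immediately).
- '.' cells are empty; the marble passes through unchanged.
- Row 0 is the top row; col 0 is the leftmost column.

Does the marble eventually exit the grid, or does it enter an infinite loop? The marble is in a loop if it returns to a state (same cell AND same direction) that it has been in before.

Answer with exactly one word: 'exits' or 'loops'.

Step 1: enter (5,0), '.' pass, move right to (5,1)
Step 2: enter (5,1), '.' pass, move right to (5,2)
Step 3: enter (5,2), '.' pass, move right to (5,3)
Step 4: enter (5,3), '.' pass, move right to (5,4)
Step 5: enter (5,4), '.' pass, move right to (5,5)
Step 6: enter (5,5), '.' pass, move right to (5,6)
Step 7: enter (5,6), '.' pass, move right to (5,7)
Step 8: enter (5,7), '^' forces right->up, move up to (4,7)
Step 9: enter (4,7), 'v' forces up->down, move down to (5,7)
Step 10: enter (5,7), '^' forces down->up, move up to (4,7)
Step 11: at (4,7) dir=up — LOOP DETECTED (seen before)

Answer: loops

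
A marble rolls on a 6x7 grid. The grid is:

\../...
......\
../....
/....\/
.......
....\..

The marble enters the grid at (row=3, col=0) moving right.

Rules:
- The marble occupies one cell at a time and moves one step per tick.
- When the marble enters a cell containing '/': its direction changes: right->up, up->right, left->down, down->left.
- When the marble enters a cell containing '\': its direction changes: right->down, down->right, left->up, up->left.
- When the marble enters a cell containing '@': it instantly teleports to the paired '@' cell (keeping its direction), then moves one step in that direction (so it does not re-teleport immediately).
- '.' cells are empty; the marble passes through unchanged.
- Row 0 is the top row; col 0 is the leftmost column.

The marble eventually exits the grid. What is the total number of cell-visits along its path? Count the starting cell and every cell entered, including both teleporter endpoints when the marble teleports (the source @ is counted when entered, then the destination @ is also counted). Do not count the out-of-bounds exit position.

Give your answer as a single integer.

Answer: 4

Derivation:
Step 1: enter (3,0), '/' deflects right->up, move up to (2,0)
Step 2: enter (2,0), '.' pass, move up to (1,0)
Step 3: enter (1,0), '.' pass, move up to (0,0)
Step 4: enter (0,0), '\' deflects up->left, move left to (0,-1)
Step 5: at (0,-1) — EXIT via left edge, pos 0
Path length (cell visits): 4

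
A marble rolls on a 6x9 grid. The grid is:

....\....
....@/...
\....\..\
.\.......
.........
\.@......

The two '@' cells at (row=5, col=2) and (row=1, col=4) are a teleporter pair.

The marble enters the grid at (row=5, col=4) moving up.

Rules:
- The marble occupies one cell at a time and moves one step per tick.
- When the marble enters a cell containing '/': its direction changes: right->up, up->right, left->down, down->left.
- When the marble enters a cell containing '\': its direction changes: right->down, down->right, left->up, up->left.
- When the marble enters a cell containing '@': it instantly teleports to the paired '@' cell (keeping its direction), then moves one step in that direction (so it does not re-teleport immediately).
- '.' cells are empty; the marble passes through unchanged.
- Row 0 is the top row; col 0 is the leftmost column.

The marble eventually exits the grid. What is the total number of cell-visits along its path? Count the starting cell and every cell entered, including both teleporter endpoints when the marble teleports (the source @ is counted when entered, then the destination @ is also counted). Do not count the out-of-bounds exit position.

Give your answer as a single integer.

Step 1: enter (5,4), '.' pass, move up to (4,4)
Step 2: enter (4,4), '.' pass, move up to (3,4)
Step 3: enter (3,4), '.' pass, move up to (2,4)
Step 4: enter (2,4), '.' pass, move up to (1,4)
Step 5: enter (1,4), '@' teleport (1,4)->(5,2), also enter (5,2), move up to (4,2)
Step 6: enter (4,2), '.' pass, move up to (3,2)
Step 7: enter (3,2), '.' pass, move up to (2,2)
Step 8: enter (2,2), '.' pass, move up to (1,2)
Step 9: enter (1,2), '.' pass, move up to (0,2)
Step 10: enter (0,2), '.' pass, move up to (-1,2)
Step 11: at (-1,2) — EXIT via top edge, pos 2
Path length (cell visits): 11

Answer: 11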